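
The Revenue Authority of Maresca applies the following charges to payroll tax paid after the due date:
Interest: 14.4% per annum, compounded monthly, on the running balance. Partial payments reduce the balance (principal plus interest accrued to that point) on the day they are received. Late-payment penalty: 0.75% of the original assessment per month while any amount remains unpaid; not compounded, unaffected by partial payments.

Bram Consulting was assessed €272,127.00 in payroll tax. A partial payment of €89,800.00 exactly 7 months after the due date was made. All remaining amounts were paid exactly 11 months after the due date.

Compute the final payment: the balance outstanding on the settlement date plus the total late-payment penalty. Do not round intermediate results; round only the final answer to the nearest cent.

Monthly rate = 14.4% ÷ 12 = 1.2%
Balance at month 7: €272,127.0000 × (1 + 0.012)^7 = €295,825.2372…
After €89,800.00 payment: €295,825.2372… − €89,800.00 = €206,025.2372…
Balance at month 11: €206,025.2372… × (1 + 0.012)^4 = €216,093.8827…
Penalty: 11 × 0.75% × €272,127.00 = €22,450.48…
Final settlement = outstanding balance + penalty = €216,093.8827… + €22,450.48… = €238,544.36

€238,544.36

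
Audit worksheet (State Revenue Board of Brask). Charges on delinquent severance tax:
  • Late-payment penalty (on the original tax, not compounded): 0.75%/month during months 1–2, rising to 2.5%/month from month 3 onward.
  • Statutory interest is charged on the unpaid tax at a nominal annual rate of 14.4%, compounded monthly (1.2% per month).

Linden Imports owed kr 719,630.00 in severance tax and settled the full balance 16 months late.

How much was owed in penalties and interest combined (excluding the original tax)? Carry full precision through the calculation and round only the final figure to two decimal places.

kr 413,993.45

Penalty, months 1–2: 2 × 0.75% × kr 719,630.00 = kr 10,794.45
Penalty, months 3–16: 14 × 2.5% × kr 719,630.00 = kr 251,870.50
Interest: kr 719,630.00 × ((1 + 0.012)^16 − 1) = kr 719,630.00 × 0.2102865… = kr 151,328.4961…
Penalties + interest = kr 262,664.9500 + kr 151,328.4961… = kr 413,993.45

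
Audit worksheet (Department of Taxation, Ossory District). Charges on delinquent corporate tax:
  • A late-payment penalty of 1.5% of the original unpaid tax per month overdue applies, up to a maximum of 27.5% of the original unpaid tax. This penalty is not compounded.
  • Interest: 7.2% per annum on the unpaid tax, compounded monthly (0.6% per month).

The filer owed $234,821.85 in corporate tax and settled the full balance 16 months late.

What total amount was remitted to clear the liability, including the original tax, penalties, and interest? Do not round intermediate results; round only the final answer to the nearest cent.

Penalty: 16 × 1.5% × $234,821.85 = $56,357.24… (below the 27.5% cap of $64,576.01…)
Interest: $234,821.85 × ((1 + 0.006)^16 − 1) = $234,821.85 × 0.1004434… = $23,586.2940…
Total = $234,821.85 + $56,357.2440 + $23,586.2940… = $314,765.39

$314,765.39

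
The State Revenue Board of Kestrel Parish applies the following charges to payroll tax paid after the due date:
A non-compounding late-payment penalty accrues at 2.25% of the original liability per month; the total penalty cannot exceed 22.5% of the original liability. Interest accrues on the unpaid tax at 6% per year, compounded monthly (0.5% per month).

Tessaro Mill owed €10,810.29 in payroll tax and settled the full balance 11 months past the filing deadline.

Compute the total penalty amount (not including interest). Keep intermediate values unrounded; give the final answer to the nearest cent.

€2,432.32

Penalty (uncapped): 11 × 2.25% × €10,810.29 = €2,675.55…; cap = 22.5% × €10,810.29 = €2,432.32… → penalty = €2,432.32…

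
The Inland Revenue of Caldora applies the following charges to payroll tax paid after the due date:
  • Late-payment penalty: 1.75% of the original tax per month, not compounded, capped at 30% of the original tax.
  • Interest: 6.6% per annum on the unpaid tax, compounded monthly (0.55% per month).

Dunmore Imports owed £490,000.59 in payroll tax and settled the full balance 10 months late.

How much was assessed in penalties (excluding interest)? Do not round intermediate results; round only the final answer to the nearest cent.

Penalty: 10 × 1.75% × £490,000.59 = £85,750.10… (below the 30% cap of £147,000.18…)

£85,750.10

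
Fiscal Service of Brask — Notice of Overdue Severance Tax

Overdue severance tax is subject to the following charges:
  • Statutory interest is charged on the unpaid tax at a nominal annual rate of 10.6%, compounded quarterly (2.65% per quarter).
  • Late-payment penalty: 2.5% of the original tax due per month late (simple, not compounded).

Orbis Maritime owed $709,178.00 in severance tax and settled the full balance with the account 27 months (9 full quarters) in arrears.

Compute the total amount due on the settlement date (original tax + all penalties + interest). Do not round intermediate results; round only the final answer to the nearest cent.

$1,376,094.68

Late-payment penalty: 27 × 2.5% × $709,178.00 = $478,695.15
Interest: $709,178.00 × ((1 + 0.0265)^9 − 1) = $709,178.00 × 0.2654080… = $188,221.5303…
Total = $709,178.00 + $478,695.1500 + $188,221.5303… = $1,376,094.68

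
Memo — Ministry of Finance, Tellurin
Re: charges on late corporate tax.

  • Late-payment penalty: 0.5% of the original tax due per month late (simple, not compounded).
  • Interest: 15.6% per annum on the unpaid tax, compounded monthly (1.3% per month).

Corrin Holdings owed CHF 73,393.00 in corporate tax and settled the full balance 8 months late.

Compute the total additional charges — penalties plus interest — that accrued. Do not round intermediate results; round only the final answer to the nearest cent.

CHF 10,925.07

Late-payment penalty: 8 × 0.5% × CHF 73,393.00 = CHF 2,935.72
Interest: CHF 73,393.00 × ((1 + 0.013)^8 − 1) = CHF 73,393.00 × 0.1088571… = CHF 7,989.3456…
Penalties + interest = CHF 2,935.7200 + CHF 7,989.3456… = CHF 10,925.07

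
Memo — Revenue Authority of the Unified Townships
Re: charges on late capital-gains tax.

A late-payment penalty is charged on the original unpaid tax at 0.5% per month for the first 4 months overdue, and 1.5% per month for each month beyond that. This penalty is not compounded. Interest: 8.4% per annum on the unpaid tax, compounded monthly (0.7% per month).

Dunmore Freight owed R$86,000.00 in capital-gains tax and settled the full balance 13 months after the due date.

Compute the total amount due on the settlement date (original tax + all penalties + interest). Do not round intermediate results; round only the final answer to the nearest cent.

R$107,493.28

Penalty, months 1–4: 4 × 0.5% × R$86,000.00 = R$1,720.00
Penalty, months 5–13: 9 × 1.5% × R$86,000.00 = R$11,610.00
Interest: R$86,000.00 × ((1 + 0.007)^13 − 1) = R$86,000.00 × 0.0949218… = R$8,163.2779…
Total = R$86,000.00 + R$13,330.0000 + R$8,163.2779… = R$107,493.28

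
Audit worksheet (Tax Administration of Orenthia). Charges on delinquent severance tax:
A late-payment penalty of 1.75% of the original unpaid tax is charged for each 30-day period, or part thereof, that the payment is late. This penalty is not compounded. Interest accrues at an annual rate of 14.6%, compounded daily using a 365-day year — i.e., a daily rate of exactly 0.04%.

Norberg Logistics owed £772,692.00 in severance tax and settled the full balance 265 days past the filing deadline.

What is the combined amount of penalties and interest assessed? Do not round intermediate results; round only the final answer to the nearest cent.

Penalty periods: ⌈265/30⌉ = 9; penalty = 9 × 1.75% × £772,692.00 = £121,698.99
Interest: £772,692.00 × ((1 + 0.0004)^265 − 1) = £772,692.00 × 0.11179831… = £86,385.6616…
Penalties + interest = £121,698.9900 + £86,385.6616… = £208,084.65

£208,084.65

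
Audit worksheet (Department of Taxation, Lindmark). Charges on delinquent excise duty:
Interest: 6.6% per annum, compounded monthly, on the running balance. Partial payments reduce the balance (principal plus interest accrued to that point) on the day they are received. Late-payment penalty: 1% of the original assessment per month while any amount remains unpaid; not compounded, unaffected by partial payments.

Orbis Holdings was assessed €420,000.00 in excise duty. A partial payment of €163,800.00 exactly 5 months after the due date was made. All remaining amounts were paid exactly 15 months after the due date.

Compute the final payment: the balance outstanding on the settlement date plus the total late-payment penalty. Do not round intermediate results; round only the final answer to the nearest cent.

Monthly rate = 6.6% ÷ 12 = 0.55%
Balance at month 5: €420,000.0000 × (1 + 0.0055)^5 = €431,677.7507…
After €163,800.00 payment: €431,677.7507… − €163,800.00 = €267,877.7507…
Balance at month 15: €267,877.7507… × (1 + 0.0055)^10 = €282,981.0756…
Penalty: 15 × 1% × €420,000.00 = €63,000.00
Final settlement = outstanding balance + penalty = €282,981.0756… + €63,000.00 = €345,981.08

€345,981.08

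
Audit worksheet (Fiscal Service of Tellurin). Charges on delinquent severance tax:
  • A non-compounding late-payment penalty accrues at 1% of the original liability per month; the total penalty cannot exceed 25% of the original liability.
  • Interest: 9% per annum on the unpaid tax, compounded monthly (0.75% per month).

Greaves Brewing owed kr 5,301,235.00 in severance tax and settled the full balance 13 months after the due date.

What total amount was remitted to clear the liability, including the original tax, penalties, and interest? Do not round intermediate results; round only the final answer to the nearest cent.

Penalty: 13 × 1% × kr 5,301,235.00 = kr 689,160.55 (below the 25% cap of kr 1,325,308.75)
Interest: kr 5,301,235.00 × ((1 + 0.0075)^13 − 1) = kr 5,301,235.00 × 0.1020104… = kr 540,781.3647…
Total = kr 5,301,235.00 + kr 689,160.5500 + kr 540,781.3647… = kr 6,531,176.91

kr 6,531,176.91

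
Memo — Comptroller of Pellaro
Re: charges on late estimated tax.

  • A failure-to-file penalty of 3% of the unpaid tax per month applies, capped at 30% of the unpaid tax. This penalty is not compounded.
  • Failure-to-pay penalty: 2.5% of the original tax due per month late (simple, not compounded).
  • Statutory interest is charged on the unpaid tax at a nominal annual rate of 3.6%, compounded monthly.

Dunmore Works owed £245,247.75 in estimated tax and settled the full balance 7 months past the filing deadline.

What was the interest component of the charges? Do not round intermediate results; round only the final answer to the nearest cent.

Interest (3.6%/yr ÷ 12 = 0.3%/month): £245,247.75 × ((1 + 0.003)^7 − 1) = £5,196.7870…

£5,196.79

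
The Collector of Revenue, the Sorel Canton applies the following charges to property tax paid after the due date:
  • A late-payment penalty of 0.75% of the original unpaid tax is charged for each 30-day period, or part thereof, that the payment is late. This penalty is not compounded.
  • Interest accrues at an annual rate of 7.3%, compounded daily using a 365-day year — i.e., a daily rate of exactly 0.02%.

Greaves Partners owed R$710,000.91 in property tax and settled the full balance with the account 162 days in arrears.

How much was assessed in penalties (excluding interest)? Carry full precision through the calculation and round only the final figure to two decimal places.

R$31,950.04

Penalty periods: ⌈162/30⌉ = 6; penalty = 6 × 0.75% × R$710,000.91 = R$31,950.04…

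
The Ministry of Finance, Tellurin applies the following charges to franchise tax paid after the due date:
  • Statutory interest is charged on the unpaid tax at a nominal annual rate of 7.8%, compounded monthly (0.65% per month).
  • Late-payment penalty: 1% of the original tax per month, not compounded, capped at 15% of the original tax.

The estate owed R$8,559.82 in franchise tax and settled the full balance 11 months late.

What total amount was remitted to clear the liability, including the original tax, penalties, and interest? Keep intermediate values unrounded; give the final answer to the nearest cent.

Penalty: 11 × 1% × R$8,559.82 = R$941.58… (below the 15% cap of R$1,283.97…)
Interest: R$8,559.82 × ((1 + 0.0065)^11 − 1) = R$8,559.82 × 0.0738697… = R$632.3110…
Total = R$8,559.82 + R$941.5802 + R$632.3110… = R$10,133.71

R$10,133.71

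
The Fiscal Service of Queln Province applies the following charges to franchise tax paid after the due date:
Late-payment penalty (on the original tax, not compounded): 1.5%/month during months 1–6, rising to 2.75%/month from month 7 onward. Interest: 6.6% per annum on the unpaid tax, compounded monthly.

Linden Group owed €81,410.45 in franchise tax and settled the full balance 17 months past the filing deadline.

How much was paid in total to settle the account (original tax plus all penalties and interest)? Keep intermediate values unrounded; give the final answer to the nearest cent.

€121,320.24

Penalty, months 1–6: 6 × 1.5% × €81,410.45 = €7,326.94…
Penalty, months 7–17: 11 × 2.75% × €81,410.45 = €24,626.66…
Interest (6.6%/yr ÷ 12 = 0.55%/month): €81,410.45 × ((1 + 0.0055)^17 − 1) = €7,956.1899…
Total = €81,410.45 + €31,953.6016… + €7,956.1899… = €121,320.24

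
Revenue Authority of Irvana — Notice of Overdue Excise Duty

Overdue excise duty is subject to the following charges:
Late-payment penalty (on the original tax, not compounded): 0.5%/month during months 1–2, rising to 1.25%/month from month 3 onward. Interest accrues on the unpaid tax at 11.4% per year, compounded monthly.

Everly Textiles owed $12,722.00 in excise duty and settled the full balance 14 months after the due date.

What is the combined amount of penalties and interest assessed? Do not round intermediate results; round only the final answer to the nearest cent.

$3,836.10

Penalty, months 1–2: 2 × 0.5% × $12,722.00 = $127.22
Penalty, months 3–14: 12 × 1.25% × $12,722.00 = $1,908.30
Interest (11.4%/yr ÷ 12 = 0.95%/month): $12,722.00 × ((1 + 0.0095)^14 − 1) = $1,800.5847…
Penalties + interest = $2,035.5200 + $1,800.5847… = $3,836.10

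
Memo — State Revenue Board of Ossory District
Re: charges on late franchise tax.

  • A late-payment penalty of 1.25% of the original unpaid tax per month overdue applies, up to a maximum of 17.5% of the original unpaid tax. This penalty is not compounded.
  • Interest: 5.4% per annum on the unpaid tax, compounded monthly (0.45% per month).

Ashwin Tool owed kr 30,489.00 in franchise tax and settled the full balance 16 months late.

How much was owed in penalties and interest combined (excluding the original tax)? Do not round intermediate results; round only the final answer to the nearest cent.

Penalty (uncapped): 16 × 1.25% × kr 30,489.00 = kr 6,097.80; cap = 17.5% × kr 30,489.00 = kr 5,335.58… → penalty = kr 5,335.58…
Interest: kr 30,489.00 × ((1 + 0.0045)^16 − 1) = kr 30,489.00 × 0.0744818… = kr 2,270.8751…
Penalties + interest = kr 5,335.5750 + kr 2,270.8751… = kr 7,606.45

kr 7,606.45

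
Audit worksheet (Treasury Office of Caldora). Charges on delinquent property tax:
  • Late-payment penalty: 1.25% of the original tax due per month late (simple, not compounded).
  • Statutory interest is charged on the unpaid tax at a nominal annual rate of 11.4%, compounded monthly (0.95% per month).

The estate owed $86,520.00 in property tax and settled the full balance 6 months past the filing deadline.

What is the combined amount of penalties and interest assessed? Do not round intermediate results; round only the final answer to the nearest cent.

Late-payment penalty = 1.25% × $86,520.00 × 6 mo = $6,489.00
Interest: $86,520.00 × ((1 + 0.0095)^6 − 1) = $86,520.00 × 0.0583710… = $5,050.2607…
Penalties + interest = $6,489.0000 + $5,050.2607… = $11,539.26

$11,539.26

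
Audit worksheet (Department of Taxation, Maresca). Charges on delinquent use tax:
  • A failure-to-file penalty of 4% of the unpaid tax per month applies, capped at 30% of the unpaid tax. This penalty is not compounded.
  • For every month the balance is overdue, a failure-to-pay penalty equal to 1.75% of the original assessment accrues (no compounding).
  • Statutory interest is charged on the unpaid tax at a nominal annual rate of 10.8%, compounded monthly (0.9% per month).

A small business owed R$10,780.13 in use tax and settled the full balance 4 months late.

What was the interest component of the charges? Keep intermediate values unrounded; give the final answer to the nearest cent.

R$393.36

Interest: R$10,780.13 × ((1 + 0.009)^4 − 1) = R$10,780.13 × 0.0364889… = R$393.3553…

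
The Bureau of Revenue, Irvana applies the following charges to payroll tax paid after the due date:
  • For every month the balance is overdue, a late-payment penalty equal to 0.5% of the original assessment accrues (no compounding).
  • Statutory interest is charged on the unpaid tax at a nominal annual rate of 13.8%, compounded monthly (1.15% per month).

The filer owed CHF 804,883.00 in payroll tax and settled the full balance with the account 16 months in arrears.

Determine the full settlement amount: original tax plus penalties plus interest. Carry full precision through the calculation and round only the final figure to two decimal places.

Late-payment penalty = 0.5% × CHF 804,883.00 × 16 mo = CHF 64,390.64
Interest: CHF 804,883.00 × ((1 + 0.0115)^16 − 1) = CHF 804,883.00 × 0.2007544… = CHF 161,583.8193…
Total = CHF 804,883.00 + CHF 64,390.6400 + CHF 161,583.8193… = CHF 1,030,857.46

CHF 1,030,857.46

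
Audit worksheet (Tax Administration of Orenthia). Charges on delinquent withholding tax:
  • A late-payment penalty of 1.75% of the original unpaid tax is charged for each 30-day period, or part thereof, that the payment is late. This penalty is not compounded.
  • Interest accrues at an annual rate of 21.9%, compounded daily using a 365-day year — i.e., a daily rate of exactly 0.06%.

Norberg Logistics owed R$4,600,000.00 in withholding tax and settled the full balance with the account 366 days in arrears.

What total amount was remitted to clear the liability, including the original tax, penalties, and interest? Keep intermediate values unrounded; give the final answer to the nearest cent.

R$6,775,783.33

Penalty periods: ⌈366/30⌉ = 13; penalty = 13 × 1.75% × R$4,600,000.00 = R$1,046,500.00
Interest: R$4,600,000.00 × ((1 + 0.0006)^366 − 1) = R$4,600,000.00 × 0.24549638… = R$1,129,283.3313…
Total = R$4,600,000.00 + R$1,046,500.0000 + R$1,129,283.3313… = R$6,775,783.33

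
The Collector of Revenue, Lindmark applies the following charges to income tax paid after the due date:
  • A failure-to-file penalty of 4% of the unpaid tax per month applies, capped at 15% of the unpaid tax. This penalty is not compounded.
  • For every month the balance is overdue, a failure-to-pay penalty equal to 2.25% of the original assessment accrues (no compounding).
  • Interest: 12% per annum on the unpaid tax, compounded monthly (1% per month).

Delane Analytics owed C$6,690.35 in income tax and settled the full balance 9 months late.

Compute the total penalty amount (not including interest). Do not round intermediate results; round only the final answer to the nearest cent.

Failure-to-file: 9 × 4% × C$6,690.35 = C$2,408.53…, capped at 15% × C$6,690.35 = C$1,003.55…
Failure-to-pay penalty = 2.25% × C$6,690.35 × 9 mo = C$1,354.80…
Total penalty = C$1,003.55… + C$1,354.80… = C$2,358.35

C$2,358.35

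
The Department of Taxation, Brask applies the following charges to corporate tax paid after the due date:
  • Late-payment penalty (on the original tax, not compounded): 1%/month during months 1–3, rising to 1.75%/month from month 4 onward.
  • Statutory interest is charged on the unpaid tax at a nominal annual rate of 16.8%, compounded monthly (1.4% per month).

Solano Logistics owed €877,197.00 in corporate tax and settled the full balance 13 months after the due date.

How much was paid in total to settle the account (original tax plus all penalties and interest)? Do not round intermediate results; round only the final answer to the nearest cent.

€1,230,795.95

Penalty, months 1–3: 3 × 1% × €877,197.00 = €26,315.91
Penalty, months 4–13: 10 × 1.75% × €877,197.00 = €153,509.48…
Interest: €877,197.00 × ((1 + 0.014)^13 − 1) = €877,197.00 × 0.1981010… = €173,773.5649…
Total = €877,197.00 + €179,825.3850 + €173,773.5649… = €1,230,795.95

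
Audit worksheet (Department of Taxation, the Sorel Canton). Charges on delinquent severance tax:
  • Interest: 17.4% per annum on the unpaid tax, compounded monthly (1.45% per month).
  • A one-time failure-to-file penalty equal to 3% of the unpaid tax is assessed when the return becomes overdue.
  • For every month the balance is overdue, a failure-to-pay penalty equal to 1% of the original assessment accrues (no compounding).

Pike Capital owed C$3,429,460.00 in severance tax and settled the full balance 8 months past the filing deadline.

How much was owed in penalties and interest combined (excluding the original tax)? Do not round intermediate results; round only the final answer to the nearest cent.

Failure-to-file penalty: 3% × C$3,429,460.00 = C$102,883.80
Failure-to-pay penalty = 1% × C$3,429,460.00 × 8 mo = C$274,356.80
Interest: C$3,429,460.00 × ((1 + 0.0145)^8 − 1) = C$3,429,460.00 × 0.1220609… = C$418,602.8147…
Penalties + interest = C$377,240.6000 + C$418,602.8147… = C$795,843.41

C$795,843.41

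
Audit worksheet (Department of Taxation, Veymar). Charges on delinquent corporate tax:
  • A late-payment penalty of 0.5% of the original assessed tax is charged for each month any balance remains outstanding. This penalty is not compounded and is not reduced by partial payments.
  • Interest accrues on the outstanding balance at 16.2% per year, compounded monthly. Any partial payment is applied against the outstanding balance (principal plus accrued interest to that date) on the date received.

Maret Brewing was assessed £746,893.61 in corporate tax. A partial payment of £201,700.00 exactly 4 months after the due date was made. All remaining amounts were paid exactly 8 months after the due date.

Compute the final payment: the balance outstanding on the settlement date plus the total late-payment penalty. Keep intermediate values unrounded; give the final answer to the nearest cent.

£648,535.57

Monthly rate = 16.2% ÷ 12 = 1.35%
Balance at month 4: £746,893.6100 × (1 + 0.0135)^4 = £788,049.9685…
After £201,700.00 payment: £788,049.9685… − £201,700.00 = £586,349.9685…
Balance at month 8: £586,349.9685… × (1 + 0.0135)^4 = £618,659.8305…
Penalty: 8 × 0.5% × £746,893.61 = £29,875.74…
Final settlement = outstanding balance + penalty = £618,659.8305… + £29,875.74… = £648,535.57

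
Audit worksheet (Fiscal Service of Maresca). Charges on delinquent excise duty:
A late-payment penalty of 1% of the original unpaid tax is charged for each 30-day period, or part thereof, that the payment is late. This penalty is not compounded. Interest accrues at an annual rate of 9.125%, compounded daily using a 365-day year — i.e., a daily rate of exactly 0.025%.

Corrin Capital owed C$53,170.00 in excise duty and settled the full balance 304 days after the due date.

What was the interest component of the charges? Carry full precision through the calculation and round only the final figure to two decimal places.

Interest: C$53,170.00 × ((1 + 0.00025)^304 − 1) = C$53,170.00 × 0.07895233… = C$4,197.8952…

C$4,197.90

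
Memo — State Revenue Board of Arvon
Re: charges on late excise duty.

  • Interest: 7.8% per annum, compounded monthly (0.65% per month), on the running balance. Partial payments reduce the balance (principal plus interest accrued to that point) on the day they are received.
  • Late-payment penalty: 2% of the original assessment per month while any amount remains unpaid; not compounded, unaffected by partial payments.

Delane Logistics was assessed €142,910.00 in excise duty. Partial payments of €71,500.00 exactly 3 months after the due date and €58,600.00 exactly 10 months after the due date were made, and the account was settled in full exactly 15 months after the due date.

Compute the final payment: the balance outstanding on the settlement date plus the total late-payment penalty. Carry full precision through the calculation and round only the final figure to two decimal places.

Balance at month 3: €142,910.0000 × (1 + 0.0065)^3 = €145,714.8981…
After €71,500.00 payment: €145,714.8981… − €71,500.00 = €74,214.8981…
Balance at month 10: €74,214.8981… × (1 + 0.0065)^7 = €77,658.2411…
After €58,600.00 payment: €77,658.2411… − €58,600.00 = €19,058.2411…
Balance at month 15: €19,058.2411… × (1 + 0.0065)^5 = €19,685.7386…
Penalty: 15 × 2% × €142,910.00 = €42,873.00
Final settlement = outstanding balance + penalty = €19,685.7386… + €42,873.00 = €62,558.74

€62,558.74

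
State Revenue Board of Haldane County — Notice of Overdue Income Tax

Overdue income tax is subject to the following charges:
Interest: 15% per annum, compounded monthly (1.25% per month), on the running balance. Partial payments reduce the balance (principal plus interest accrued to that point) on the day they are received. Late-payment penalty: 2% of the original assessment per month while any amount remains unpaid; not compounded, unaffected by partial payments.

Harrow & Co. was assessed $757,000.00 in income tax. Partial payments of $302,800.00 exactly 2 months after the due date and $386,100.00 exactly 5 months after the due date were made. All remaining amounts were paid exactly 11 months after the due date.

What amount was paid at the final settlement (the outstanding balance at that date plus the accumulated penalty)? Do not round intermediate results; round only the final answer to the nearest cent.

$279,786.61

Balance at month 2: $757,000.0000 × (1 + 0.0125)^2 = $776,043.2813…
After $302,800.00 payment: $776,043.2813… − $302,800.00 = $473,243.2813…
Balance at month 5: $473,243.2813… × (1 + 0.0125)^3 = $491,212.6614…
After $386,100.00 payment: $491,212.6614… − $386,100.00 = $105,112.6614…
Balance at month 11: $105,112.6614… × (1 + 0.0125)^6 = $113,246.6134…
Penalty: 11 × 2% × $757,000.00 = $166,540.00
Final settlement = outstanding balance + penalty = $113,246.6134… + $166,540.00 = $279,786.61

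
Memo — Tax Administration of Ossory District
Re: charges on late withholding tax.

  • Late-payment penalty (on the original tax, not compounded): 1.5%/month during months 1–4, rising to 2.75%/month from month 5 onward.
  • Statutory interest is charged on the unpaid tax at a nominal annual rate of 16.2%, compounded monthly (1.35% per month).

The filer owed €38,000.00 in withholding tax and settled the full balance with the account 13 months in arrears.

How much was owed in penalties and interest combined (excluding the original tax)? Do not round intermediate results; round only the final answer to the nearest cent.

€18,921.85

Penalty, months 1–4: 4 × 1.5% × €38,000.00 = €2,280.00
Penalty, months 5–13: 9 × 2.75% × €38,000.00 = €9,405.00
Interest: €38,000.00 × ((1 + 0.0135)^13 − 1) = €38,000.00 × 0.1904435… = €7,236.8531…
Penalties + interest = €11,685.0000 + €7,236.8531… = €18,921.85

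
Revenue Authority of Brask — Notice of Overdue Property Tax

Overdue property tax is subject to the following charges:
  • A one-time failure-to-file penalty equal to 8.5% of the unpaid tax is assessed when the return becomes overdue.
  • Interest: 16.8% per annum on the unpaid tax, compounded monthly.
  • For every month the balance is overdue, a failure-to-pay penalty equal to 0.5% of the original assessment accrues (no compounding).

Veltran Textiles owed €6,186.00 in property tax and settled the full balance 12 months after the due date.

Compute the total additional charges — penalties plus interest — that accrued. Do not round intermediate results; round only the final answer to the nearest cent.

Failure-to-file penalty: 8.5% × €6,186.00 = €525.81
Failure-to-pay penalty = 0.5% × €6,186.00 × 12 mo = €371.16
Interest (16.8%/yr ÷ 12 = 1.4%/month): €6,186.00 × ((1 + 0.014)^12 − 1) = €1,123.1248…
Penalties + interest = €896.9700 + €1,123.1248… = €2,020.09

€2,020.09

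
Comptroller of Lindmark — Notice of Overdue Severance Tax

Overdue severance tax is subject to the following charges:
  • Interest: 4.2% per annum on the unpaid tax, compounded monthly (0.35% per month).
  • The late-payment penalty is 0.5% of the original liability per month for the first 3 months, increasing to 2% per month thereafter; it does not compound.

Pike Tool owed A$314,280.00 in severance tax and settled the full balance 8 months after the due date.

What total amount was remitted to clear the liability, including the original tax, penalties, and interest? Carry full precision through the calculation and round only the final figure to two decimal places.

A$359,330.60

Penalty, months 1–3: 3 × 0.5% × A$314,280.00 = A$4,714.20
Penalty, months 4–8: 5 × 2% × A$314,280.00 = A$31,428.00
Interest: A$314,280.00 × ((1 + 0.0035)^8 − 1) = A$314,280.00 × 0.0283454… = A$8,908.3959…
Total = A$314,280.00 + A$36,142.2000 + A$8,908.3959… = A$359,330.60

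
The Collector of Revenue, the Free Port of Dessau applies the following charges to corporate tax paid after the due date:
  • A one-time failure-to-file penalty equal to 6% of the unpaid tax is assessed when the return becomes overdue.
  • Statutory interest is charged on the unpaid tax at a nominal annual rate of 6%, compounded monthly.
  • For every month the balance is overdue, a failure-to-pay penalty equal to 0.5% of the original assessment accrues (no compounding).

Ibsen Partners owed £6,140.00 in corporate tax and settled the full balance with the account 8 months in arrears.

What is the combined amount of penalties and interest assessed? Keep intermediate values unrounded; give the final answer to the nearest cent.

£863.94

Failure-to-file penalty: 6% × £6,140.00 = £368.40
Failure-to-pay penalty: 8 × 0.5% × £6,140.00 = £245.60
Interest (6%/yr ÷ 12 = 0.5%/month): £6,140.00 × ((1 + 0.005)^8 − 1) = £249.9412…
Penalties + interest = £614.0000 + £249.9412… = £863.94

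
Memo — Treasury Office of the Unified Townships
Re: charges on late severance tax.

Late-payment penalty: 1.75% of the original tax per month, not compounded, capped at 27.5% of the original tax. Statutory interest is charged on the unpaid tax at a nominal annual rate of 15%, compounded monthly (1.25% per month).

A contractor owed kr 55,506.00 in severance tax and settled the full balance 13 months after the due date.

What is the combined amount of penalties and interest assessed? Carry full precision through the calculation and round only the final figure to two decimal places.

kr 22,355.82

Penalty: 13 × 1.75% × kr 55,506.00 = kr 12,627.62… (below the 27.5% cap of kr 15,264.15)
Interest: kr 55,506.00 × ((1 + 0.0125)^13 − 1) = kr 55,506.00 × 0.1752639… = kr 9,728.2008…
Penalties + interest = kr 12,627.6150 + kr 9,728.2008… = kr 22,355.82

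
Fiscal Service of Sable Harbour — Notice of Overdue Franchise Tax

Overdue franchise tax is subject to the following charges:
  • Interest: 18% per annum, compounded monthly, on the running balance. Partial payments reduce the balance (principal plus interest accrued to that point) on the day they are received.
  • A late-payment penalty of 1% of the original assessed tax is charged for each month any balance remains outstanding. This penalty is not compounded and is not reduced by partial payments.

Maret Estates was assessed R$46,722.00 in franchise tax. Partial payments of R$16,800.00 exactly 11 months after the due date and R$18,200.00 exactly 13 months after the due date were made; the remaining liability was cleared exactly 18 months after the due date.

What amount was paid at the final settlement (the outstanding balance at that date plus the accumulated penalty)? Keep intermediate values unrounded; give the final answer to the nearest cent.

Monthly rate = 18% ÷ 12 = 1.5%
Balance at month 11: R$46,722.0000 × (1 + 0.015)^11 = R$55,036.1303…
After R$16,800.00 payment: R$55,036.1303… − R$16,800.00 = R$38,236.1303…
Balance at month 13: R$38,236.1303… × (1 + 0.015)^2 = R$39,391.8173…
After R$18,200.00 payment: R$39,391.8173… − R$18,200.00 = R$21,191.8173…
Balance at month 18: R$21,191.8173… × (1 + 0.015)^5 = R$22,829.6058…
Penalty: 18 × 1% × R$46,722.00 = R$8,409.96
Final settlement = outstanding balance + penalty = R$22,829.6058… + R$8,409.96 = R$31,239.57

R$31,239.57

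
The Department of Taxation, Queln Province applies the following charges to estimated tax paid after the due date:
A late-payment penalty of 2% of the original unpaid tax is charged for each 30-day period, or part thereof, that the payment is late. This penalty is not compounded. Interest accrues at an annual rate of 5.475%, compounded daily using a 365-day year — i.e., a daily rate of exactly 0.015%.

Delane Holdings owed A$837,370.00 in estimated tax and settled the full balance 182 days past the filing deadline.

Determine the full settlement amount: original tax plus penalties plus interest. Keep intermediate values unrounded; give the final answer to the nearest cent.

A$977,775.14

Penalty periods: ⌈182/30⌉ = 7; penalty = 7 × 2% × A$837,370.00 = A$117,231.80
Interest: A$837,370.00 × ((1 + 0.00015)^182 − 1) = A$837,370.00 × 0.02767396… = A$23,173.3400…
Total = A$837,370.00 + A$117,231.8000 + A$23,173.3400… = A$977,775.14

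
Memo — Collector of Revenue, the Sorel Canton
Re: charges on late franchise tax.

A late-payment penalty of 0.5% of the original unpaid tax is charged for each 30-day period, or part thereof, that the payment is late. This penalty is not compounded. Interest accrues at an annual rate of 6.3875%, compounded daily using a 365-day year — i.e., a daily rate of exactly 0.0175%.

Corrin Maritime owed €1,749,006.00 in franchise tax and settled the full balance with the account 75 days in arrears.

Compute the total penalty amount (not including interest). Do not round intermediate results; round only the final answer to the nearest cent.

€26,235.09

Penalty periods: ⌈75/30⌉ = 3; penalty = 3 × 0.5% × €1,749,006.00 = €26,235.09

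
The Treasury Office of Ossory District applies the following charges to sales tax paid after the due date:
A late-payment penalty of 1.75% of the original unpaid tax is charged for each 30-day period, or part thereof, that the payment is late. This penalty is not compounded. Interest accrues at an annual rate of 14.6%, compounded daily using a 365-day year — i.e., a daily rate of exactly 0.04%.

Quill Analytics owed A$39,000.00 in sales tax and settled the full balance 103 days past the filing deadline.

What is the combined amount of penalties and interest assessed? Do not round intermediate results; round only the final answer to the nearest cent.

Penalty periods: ⌈103/30⌉ = 4; penalty = 4 × 1.75% × A$39,000.00 = A$2,730.00
Interest: A$39,000.00 × ((1 + 0.0004)^103 − 1) = A$39,000.00 × 0.04205191… = A$1,640.0246…
Penalties + interest = A$2,730.0000 + A$1,640.0246… = A$4,370.02

A$4,370.02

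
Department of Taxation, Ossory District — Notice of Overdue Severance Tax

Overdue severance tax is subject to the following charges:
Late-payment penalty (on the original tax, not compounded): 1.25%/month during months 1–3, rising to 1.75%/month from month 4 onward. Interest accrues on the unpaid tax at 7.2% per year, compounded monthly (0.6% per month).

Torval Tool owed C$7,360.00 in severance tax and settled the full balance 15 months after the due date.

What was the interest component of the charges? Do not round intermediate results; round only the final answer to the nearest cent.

C$690.96

Interest: C$7,360.00 × ((1 + 0.006)^15 − 1) = C$7,360.00 × 0.0938801… = C$690.9573…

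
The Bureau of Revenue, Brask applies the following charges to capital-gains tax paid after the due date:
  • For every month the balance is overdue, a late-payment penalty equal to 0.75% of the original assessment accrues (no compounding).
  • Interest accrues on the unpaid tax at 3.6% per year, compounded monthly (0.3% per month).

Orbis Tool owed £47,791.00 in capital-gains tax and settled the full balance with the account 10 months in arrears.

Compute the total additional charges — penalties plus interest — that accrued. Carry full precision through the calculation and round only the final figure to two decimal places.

£5,037.57

Late-payment penalty = 0.75% × £47,791.00 × 10 mo = £3,584.33…
Interest: £47,791.00 × ((1 + 0.003)^10 − 1) = £47,791.00 × 0.0304083… = £1,453.2410…
Penalties + interest = £3,584.3250 + £1,453.2410… = £5,037.57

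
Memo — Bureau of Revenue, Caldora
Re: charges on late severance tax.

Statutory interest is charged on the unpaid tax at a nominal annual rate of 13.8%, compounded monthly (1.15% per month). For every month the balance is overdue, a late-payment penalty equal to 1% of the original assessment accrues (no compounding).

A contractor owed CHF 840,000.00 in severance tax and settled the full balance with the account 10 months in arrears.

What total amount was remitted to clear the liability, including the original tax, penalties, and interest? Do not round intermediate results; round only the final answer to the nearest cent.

Late-payment penalty = 1% × CHF 840,000.00 × 10 mo = CHF 84,000.00
Interest: CHF 840,000.00 × ((1 + 0.0115)^10 − 1) = CHF 840,000.00 × 0.1211375… = CHF 101,755.4824…
Total = CHF 840,000.00 + CHF 84,000.0000 + CHF 101,755.4824… = CHF 1,025,755.48

CHF 1,025,755.48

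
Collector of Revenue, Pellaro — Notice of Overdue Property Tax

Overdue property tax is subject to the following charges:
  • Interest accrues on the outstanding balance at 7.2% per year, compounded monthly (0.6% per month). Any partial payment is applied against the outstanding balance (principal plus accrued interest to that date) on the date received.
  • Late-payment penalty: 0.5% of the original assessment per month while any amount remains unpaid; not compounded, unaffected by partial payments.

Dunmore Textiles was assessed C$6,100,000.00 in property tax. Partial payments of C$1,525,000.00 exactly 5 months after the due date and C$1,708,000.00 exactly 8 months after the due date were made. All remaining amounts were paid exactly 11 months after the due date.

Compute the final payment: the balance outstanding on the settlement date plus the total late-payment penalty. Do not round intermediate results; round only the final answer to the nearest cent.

C$3,530,739.08

Balance at month 5: C$6,100,000.0000 × (1 + 0.006)^5 = C$6,285,209.2156…
After C$1,525,000.00 payment: C$6,285,209.2156… − C$1,525,000.00 = C$4,760,209.2156…
Balance at month 8: C$4,760,209.2156… × (1 + 0.006)^3 = C$4,846,408.1123…
After C$1,708,000.00 payment: C$4,846,408.1123… − C$1,708,000.00 = C$3,138,408.1123…
Balance at month 11: C$3,138,408.1123… × (1 + 0.006)^3 = C$3,195,239.0842…
Penalty: 11 × 0.5% × C$6,100,000.00 = C$335,500.00
Final settlement = outstanding balance + penalty = C$3,195,239.0842… + C$335,500.00 = C$3,530,739.08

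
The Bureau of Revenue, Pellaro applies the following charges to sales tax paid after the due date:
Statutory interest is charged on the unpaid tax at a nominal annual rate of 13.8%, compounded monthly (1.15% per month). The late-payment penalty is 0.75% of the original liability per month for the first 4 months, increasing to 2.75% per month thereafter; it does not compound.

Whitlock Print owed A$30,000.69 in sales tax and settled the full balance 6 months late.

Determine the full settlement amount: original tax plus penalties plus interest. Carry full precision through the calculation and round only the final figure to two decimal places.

Penalty, months 1–4: 4 × 0.75% × A$30,000.69 = A$900.02…
Penalty, months 5–6: 2 × 2.75% × A$30,000.69 = A$1,650.04…
Interest: A$30,000.69 × ((1 + 0.0115)^6 − 1) = A$30,000.69 × 0.0710144… = A$2,130.4819…
Total = A$30,000.69 + A$2,550.0587… + A$2,130.4819… = A$34,681.23

A$34,681.23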